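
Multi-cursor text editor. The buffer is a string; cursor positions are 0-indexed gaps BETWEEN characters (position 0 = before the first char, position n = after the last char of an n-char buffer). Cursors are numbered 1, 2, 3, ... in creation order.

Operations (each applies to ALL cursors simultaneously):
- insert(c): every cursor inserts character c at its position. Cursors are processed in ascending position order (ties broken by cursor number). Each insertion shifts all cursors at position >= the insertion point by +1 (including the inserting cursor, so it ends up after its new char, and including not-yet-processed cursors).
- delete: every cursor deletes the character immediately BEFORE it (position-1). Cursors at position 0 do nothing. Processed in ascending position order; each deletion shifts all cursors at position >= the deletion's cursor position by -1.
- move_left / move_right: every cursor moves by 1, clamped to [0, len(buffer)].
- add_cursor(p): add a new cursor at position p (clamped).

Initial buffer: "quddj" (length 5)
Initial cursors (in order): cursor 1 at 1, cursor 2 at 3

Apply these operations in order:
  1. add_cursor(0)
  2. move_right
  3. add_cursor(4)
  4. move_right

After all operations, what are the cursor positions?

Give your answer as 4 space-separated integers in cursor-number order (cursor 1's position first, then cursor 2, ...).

After op 1 (add_cursor(0)): buffer="quddj" (len 5), cursors c3@0 c1@1 c2@3, authorship .....
After op 2 (move_right): buffer="quddj" (len 5), cursors c3@1 c1@2 c2@4, authorship .....
After op 3 (add_cursor(4)): buffer="quddj" (len 5), cursors c3@1 c1@2 c2@4 c4@4, authorship .....
After op 4 (move_right): buffer="quddj" (len 5), cursors c3@2 c1@3 c2@5 c4@5, authorship .....

Answer: 3 5 2 5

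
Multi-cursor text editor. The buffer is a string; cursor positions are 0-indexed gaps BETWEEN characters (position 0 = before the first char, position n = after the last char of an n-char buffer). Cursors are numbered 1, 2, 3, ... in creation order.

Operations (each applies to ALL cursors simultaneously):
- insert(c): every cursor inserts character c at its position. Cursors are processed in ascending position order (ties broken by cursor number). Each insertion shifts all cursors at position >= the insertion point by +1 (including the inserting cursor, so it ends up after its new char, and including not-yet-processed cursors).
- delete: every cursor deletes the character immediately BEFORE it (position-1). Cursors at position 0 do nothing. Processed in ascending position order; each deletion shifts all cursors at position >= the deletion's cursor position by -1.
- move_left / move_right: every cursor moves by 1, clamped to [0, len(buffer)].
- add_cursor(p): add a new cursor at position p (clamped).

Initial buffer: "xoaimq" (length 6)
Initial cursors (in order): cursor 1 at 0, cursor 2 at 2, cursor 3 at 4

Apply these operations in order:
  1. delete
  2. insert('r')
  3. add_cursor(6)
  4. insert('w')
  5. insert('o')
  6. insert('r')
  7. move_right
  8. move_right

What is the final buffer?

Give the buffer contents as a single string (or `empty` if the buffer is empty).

Answer: rworxrworarwormworq

Derivation:
After op 1 (delete): buffer="xamq" (len 4), cursors c1@0 c2@1 c3@2, authorship ....
After op 2 (insert('r')): buffer="rxrarmq" (len 7), cursors c1@1 c2@3 c3@5, authorship 1.2.3..
After op 3 (add_cursor(6)): buffer="rxrarmq" (len 7), cursors c1@1 c2@3 c3@5 c4@6, authorship 1.2.3..
After op 4 (insert('w')): buffer="rwxrwarwmwq" (len 11), cursors c1@2 c2@5 c3@8 c4@10, authorship 11.22.33.4.
After op 5 (insert('o')): buffer="rwoxrwoarwomwoq" (len 15), cursors c1@3 c2@7 c3@11 c4@14, authorship 111.222.333.44.
After op 6 (insert('r')): buffer="rworxrworarwormworq" (len 19), cursors c1@4 c2@9 c3@14 c4@18, authorship 1111.2222.3333.444.
After op 7 (move_right): buffer="rworxrworarwormworq" (len 19), cursors c1@5 c2@10 c3@15 c4@19, authorship 1111.2222.3333.444.
After op 8 (move_right): buffer="rworxrworarwormworq" (len 19), cursors c1@6 c2@11 c3@16 c4@19, authorship 1111.2222.3333.444.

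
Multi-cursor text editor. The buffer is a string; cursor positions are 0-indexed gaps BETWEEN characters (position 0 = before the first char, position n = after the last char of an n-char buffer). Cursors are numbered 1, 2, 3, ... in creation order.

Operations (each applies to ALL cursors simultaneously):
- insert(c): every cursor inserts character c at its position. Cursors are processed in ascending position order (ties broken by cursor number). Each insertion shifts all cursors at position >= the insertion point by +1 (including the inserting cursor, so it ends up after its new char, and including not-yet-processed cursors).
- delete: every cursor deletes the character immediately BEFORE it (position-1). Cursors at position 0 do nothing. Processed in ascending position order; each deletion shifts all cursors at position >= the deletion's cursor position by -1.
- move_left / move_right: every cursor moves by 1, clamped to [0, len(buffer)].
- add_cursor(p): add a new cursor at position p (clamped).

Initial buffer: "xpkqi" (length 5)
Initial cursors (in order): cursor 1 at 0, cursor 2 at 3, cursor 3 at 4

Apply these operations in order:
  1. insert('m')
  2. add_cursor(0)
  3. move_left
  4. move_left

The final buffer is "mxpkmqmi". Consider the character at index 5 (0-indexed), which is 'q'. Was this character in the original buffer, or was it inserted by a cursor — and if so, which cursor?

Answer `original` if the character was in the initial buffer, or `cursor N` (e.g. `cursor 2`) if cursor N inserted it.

After op 1 (insert('m')): buffer="mxpkmqmi" (len 8), cursors c1@1 c2@5 c3@7, authorship 1...2.3.
After op 2 (add_cursor(0)): buffer="mxpkmqmi" (len 8), cursors c4@0 c1@1 c2@5 c3@7, authorship 1...2.3.
After op 3 (move_left): buffer="mxpkmqmi" (len 8), cursors c1@0 c4@0 c2@4 c3@6, authorship 1...2.3.
After op 4 (move_left): buffer="mxpkmqmi" (len 8), cursors c1@0 c4@0 c2@3 c3@5, authorship 1...2.3.
Authorship (.=original, N=cursor N): 1 . . . 2 . 3 .
Index 5: author = original

Answer: original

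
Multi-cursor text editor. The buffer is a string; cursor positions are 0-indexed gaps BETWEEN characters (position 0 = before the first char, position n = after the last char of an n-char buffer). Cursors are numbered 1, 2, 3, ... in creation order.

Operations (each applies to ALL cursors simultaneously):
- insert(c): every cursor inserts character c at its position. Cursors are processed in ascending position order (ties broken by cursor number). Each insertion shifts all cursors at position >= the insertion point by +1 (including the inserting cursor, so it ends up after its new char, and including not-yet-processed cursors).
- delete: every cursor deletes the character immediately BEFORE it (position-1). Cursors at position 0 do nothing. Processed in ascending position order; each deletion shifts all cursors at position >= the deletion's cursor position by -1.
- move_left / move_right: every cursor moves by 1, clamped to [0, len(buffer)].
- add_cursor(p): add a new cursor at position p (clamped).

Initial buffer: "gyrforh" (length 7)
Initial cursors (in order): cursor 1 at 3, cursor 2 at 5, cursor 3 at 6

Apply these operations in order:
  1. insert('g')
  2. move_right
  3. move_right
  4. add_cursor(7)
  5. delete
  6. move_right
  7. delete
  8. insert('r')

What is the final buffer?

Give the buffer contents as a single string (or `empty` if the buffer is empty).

After op 1 (insert('g')): buffer="gyrgfogrgh" (len 10), cursors c1@4 c2@7 c3@9, authorship ...1..2.3.
After op 2 (move_right): buffer="gyrgfogrgh" (len 10), cursors c1@5 c2@8 c3@10, authorship ...1..2.3.
After op 3 (move_right): buffer="gyrgfogrgh" (len 10), cursors c1@6 c2@9 c3@10, authorship ...1..2.3.
After op 4 (add_cursor(7)): buffer="gyrgfogrgh" (len 10), cursors c1@6 c4@7 c2@9 c3@10, authorship ...1..2.3.
After op 5 (delete): buffer="gyrgfr" (len 6), cursors c1@5 c4@5 c2@6 c3@6, authorship ...1..
After op 6 (move_right): buffer="gyrgfr" (len 6), cursors c1@6 c2@6 c3@6 c4@6, authorship ...1..
After op 7 (delete): buffer="gy" (len 2), cursors c1@2 c2@2 c3@2 c4@2, authorship ..
After op 8 (insert('r')): buffer="gyrrrr" (len 6), cursors c1@6 c2@6 c3@6 c4@6, authorship ..1234

Answer: gyrrrr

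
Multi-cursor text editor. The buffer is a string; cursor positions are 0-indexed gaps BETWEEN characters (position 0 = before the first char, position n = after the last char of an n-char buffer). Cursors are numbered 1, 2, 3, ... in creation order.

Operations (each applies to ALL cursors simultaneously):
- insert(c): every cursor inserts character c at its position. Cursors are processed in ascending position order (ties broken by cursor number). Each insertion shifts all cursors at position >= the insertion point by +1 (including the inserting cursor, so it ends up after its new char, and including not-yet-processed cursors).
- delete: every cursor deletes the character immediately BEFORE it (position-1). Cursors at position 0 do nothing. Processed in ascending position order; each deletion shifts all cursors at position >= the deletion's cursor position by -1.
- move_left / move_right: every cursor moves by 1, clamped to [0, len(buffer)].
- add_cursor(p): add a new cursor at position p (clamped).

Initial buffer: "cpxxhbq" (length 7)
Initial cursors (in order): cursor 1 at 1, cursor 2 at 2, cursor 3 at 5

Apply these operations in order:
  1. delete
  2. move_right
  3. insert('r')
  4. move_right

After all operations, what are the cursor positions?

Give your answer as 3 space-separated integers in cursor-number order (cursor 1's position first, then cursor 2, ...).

Answer: 4 4 7

Derivation:
After op 1 (delete): buffer="xxbq" (len 4), cursors c1@0 c2@0 c3@2, authorship ....
After op 2 (move_right): buffer="xxbq" (len 4), cursors c1@1 c2@1 c3@3, authorship ....
After op 3 (insert('r')): buffer="xrrxbrq" (len 7), cursors c1@3 c2@3 c3@6, authorship .12..3.
After op 4 (move_right): buffer="xrrxbrq" (len 7), cursors c1@4 c2@4 c3@7, authorship .12..3.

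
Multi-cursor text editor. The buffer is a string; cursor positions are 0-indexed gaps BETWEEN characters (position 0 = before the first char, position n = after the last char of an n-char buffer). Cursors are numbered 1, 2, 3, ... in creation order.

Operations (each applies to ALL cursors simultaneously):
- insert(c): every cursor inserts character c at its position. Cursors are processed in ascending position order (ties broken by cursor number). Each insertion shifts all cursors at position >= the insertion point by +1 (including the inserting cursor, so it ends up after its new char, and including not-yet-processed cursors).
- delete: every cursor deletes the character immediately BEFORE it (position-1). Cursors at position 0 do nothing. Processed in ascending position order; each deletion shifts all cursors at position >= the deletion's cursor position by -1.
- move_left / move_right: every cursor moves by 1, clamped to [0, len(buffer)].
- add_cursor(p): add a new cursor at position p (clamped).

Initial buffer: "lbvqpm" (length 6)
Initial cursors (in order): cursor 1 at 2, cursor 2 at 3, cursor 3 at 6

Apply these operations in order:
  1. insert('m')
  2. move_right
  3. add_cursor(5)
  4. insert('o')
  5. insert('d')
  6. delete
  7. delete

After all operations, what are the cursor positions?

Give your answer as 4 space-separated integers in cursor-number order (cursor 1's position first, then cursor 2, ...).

Answer: 4 6 9 5

Derivation:
After op 1 (insert('m')): buffer="lbmvmqpmm" (len 9), cursors c1@3 c2@5 c3@9, authorship ..1.2...3
After op 2 (move_right): buffer="lbmvmqpmm" (len 9), cursors c1@4 c2@6 c3@9, authorship ..1.2...3
After op 3 (add_cursor(5)): buffer="lbmvmqpmm" (len 9), cursors c1@4 c4@5 c2@6 c3@9, authorship ..1.2...3
After op 4 (insert('o')): buffer="lbmvomoqopmmo" (len 13), cursors c1@5 c4@7 c2@9 c3@13, authorship ..1.124.2..33
After op 5 (insert('d')): buffer="lbmvodmodqodpmmod" (len 17), cursors c1@6 c4@9 c2@12 c3@17, authorship ..1.11244.22..333
After op 6 (delete): buffer="lbmvomoqopmmo" (len 13), cursors c1@5 c4@7 c2@9 c3@13, authorship ..1.124.2..33
After op 7 (delete): buffer="lbmvmqpmm" (len 9), cursors c1@4 c4@5 c2@6 c3@9, authorship ..1.2...3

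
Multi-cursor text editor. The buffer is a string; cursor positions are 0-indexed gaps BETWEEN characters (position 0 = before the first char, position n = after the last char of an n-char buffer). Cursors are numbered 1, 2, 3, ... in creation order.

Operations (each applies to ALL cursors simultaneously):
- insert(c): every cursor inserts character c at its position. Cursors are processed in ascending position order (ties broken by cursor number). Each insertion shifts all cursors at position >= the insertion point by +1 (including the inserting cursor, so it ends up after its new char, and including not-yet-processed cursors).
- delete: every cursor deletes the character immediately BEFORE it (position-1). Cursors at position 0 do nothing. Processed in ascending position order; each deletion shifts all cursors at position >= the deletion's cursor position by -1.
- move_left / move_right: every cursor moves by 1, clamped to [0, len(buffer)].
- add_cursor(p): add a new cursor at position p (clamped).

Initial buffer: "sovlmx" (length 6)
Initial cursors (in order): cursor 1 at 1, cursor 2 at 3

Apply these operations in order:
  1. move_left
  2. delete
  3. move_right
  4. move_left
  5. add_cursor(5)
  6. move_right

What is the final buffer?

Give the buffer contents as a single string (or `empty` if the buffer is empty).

After op 1 (move_left): buffer="sovlmx" (len 6), cursors c1@0 c2@2, authorship ......
After op 2 (delete): buffer="svlmx" (len 5), cursors c1@0 c2@1, authorship .....
After op 3 (move_right): buffer="svlmx" (len 5), cursors c1@1 c2@2, authorship .....
After op 4 (move_left): buffer="svlmx" (len 5), cursors c1@0 c2@1, authorship .....
After op 5 (add_cursor(5)): buffer="svlmx" (len 5), cursors c1@0 c2@1 c3@5, authorship .....
After op 6 (move_right): buffer="svlmx" (len 5), cursors c1@1 c2@2 c3@5, authorship .....

Answer: svlmx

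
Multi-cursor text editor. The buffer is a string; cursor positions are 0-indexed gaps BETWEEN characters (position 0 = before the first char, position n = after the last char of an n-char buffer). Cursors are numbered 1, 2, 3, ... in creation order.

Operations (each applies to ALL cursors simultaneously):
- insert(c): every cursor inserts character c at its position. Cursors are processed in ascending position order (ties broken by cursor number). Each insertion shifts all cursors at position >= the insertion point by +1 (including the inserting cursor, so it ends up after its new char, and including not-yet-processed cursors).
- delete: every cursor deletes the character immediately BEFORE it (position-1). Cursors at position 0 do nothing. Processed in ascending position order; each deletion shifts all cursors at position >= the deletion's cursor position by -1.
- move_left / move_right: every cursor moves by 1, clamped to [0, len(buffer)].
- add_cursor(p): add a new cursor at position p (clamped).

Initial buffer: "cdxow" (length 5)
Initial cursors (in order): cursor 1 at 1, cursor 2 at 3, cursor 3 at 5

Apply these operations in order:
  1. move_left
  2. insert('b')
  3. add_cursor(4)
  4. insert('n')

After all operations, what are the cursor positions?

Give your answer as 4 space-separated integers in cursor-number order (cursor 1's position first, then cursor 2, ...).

Answer: 2 7 11 7

Derivation:
After op 1 (move_left): buffer="cdxow" (len 5), cursors c1@0 c2@2 c3@4, authorship .....
After op 2 (insert('b')): buffer="bcdbxobw" (len 8), cursors c1@1 c2@4 c3@7, authorship 1..2..3.
After op 3 (add_cursor(4)): buffer="bcdbxobw" (len 8), cursors c1@1 c2@4 c4@4 c3@7, authorship 1..2..3.
After op 4 (insert('n')): buffer="bncdbnnxobnw" (len 12), cursors c1@2 c2@7 c4@7 c3@11, authorship 11..224..33.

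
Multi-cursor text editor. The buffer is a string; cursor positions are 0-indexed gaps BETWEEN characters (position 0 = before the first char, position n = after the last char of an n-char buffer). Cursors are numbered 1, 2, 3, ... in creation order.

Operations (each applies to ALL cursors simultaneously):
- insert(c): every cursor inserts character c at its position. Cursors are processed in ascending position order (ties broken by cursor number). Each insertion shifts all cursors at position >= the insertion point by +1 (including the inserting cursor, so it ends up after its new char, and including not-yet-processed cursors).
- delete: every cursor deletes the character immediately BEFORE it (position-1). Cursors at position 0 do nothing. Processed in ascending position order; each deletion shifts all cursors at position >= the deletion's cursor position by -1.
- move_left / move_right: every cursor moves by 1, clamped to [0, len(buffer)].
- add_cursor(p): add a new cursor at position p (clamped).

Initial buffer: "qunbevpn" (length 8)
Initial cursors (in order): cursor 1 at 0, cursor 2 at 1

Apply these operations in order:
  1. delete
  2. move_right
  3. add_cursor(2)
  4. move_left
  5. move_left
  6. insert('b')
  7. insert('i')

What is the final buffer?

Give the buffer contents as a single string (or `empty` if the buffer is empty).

Answer: bbbiiiunbevpn

Derivation:
After op 1 (delete): buffer="unbevpn" (len 7), cursors c1@0 c2@0, authorship .......
After op 2 (move_right): buffer="unbevpn" (len 7), cursors c1@1 c2@1, authorship .......
After op 3 (add_cursor(2)): buffer="unbevpn" (len 7), cursors c1@1 c2@1 c3@2, authorship .......
After op 4 (move_left): buffer="unbevpn" (len 7), cursors c1@0 c2@0 c3@1, authorship .......
After op 5 (move_left): buffer="unbevpn" (len 7), cursors c1@0 c2@0 c3@0, authorship .......
After op 6 (insert('b')): buffer="bbbunbevpn" (len 10), cursors c1@3 c2@3 c3@3, authorship 123.......
After op 7 (insert('i')): buffer="bbbiiiunbevpn" (len 13), cursors c1@6 c2@6 c3@6, authorship 123123.......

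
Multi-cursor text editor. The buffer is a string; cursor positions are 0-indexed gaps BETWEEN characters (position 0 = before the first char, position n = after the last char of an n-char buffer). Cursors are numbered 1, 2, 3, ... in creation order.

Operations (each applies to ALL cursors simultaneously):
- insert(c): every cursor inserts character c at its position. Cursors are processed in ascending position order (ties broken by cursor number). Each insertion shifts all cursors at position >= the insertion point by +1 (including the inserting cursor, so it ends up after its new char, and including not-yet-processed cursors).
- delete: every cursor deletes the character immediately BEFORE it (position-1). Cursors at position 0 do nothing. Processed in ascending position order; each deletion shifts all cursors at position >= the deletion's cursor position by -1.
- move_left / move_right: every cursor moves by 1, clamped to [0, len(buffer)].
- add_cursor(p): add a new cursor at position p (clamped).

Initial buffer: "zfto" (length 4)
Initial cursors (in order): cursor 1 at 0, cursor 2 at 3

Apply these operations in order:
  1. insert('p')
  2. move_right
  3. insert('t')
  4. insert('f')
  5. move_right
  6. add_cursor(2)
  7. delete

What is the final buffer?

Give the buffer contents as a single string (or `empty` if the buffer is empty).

After op 1 (insert('p')): buffer="pzftpo" (len 6), cursors c1@1 c2@5, authorship 1...2.
After op 2 (move_right): buffer="pzftpo" (len 6), cursors c1@2 c2@6, authorship 1...2.
After op 3 (insert('t')): buffer="pztftpot" (len 8), cursors c1@3 c2@8, authorship 1.1..2.2
After op 4 (insert('f')): buffer="pztfftpotf" (len 10), cursors c1@4 c2@10, authorship 1.11..2.22
After op 5 (move_right): buffer="pztfftpotf" (len 10), cursors c1@5 c2@10, authorship 1.11..2.22
After op 6 (add_cursor(2)): buffer="pztfftpotf" (len 10), cursors c3@2 c1@5 c2@10, authorship 1.11..2.22
After op 7 (delete): buffer="ptftpot" (len 7), cursors c3@1 c1@3 c2@7, authorship 111.2.2

Answer: ptftpot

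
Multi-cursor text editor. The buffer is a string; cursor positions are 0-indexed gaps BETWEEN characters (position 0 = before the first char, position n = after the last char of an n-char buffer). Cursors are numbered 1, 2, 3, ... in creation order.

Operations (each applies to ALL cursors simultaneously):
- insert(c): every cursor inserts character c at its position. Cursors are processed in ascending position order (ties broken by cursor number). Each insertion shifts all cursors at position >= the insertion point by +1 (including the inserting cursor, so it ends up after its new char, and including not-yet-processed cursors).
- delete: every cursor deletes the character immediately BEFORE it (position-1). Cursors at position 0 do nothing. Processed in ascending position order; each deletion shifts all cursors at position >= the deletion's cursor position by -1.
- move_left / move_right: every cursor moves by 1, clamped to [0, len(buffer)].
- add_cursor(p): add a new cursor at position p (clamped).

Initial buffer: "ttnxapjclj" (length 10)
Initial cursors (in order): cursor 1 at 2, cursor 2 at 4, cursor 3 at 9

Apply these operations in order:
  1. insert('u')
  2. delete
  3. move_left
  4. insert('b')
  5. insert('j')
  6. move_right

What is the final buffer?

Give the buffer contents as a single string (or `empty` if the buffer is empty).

Answer: tbjtnbjxapjcbjlj

Derivation:
After op 1 (insert('u')): buffer="ttunxuapjcluj" (len 13), cursors c1@3 c2@6 c3@12, authorship ..1..2.....3.
After op 2 (delete): buffer="ttnxapjclj" (len 10), cursors c1@2 c2@4 c3@9, authorship ..........
After op 3 (move_left): buffer="ttnxapjclj" (len 10), cursors c1@1 c2@3 c3@8, authorship ..........
After op 4 (insert('b')): buffer="tbtnbxapjcblj" (len 13), cursors c1@2 c2@5 c3@11, authorship .1..2.....3..
After op 5 (insert('j')): buffer="tbjtnbjxapjcbjlj" (len 16), cursors c1@3 c2@7 c3@14, authorship .11..22.....33..
After op 6 (move_right): buffer="tbjtnbjxapjcbjlj" (len 16), cursors c1@4 c2@8 c3@15, authorship .11..22.....33..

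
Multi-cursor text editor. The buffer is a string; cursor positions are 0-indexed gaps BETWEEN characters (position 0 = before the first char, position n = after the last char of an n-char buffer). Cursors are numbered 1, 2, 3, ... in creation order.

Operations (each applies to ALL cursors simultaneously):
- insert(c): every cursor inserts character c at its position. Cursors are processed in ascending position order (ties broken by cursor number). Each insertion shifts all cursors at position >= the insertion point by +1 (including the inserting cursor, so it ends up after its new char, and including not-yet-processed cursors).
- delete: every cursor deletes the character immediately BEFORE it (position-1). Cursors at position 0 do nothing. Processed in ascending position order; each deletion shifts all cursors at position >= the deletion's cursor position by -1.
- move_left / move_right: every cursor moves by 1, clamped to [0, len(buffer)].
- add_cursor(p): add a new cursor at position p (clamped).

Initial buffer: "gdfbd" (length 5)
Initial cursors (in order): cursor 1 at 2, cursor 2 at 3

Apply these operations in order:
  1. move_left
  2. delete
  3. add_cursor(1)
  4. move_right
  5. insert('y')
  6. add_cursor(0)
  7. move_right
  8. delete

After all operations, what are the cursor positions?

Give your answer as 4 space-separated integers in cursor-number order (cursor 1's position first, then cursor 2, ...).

After op 1 (move_left): buffer="gdfbd" (len 5), cursors c1@1 c2@2, authorship .....
After op 2 (delete): buffer="fbd" (len 3), cursors c1@0 c2@0, authorship ...
After op 3 (add_cursor(1)): buffer="fbd" (len 3), cursors c1@0 c2@0 c3@1, authorship ...
After op 4 (move_right): buffer="fbd" (len 3), cursors c1@1 c2@1 c3@2, authorship ...
After op 5 (insert('y')): buffer="fyybyd" (len 6), cursors c1@3 c2@3 c3@5, authorship .12.3.
After op 6 (add_cursor(0)): buffer="fyybyd" (len 6), cursors c4@0 c1@3 c2@3 c3@5, authorship .12.3.
After op 7 (move_right): buffer="fyybyd" (len 6), cursors c4@1 c1@4 c2@4 c3@6, authorship .12.3.
After op 8 (delete): buffer="yy" (len 2), cursors c4@0 c1@1 c2@1 c3@2, authorship 13

Answer: 1 1 2 0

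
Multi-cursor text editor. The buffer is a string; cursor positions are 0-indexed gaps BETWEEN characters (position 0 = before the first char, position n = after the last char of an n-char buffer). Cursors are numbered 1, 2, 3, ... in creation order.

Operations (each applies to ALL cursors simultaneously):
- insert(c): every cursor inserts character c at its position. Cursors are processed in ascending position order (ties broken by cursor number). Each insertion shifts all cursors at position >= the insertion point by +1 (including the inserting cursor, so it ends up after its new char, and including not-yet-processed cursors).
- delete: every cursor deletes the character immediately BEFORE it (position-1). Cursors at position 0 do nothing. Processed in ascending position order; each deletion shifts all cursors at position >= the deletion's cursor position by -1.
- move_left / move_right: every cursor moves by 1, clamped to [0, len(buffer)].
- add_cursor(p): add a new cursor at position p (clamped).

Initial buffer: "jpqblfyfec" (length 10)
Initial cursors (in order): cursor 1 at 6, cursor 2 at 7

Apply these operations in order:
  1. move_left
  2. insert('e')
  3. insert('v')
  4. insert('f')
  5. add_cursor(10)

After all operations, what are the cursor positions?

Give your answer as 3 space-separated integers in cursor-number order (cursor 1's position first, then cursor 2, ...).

After op 1 (move_left): buffer="jpqblfyfec" (len 10), cursors c1@5 c2@6, authorship ..........
After op 2 (insert('e')): buffer="jpqblefeyfec" (len 12), cursors c1@6 c2@8, authorship .....1.2....
After op 3 (insert('v')): buffer="jpqblevfevyfec" (len 14), cursors c1@7 c2@10, authorship .....11.22....
After op 4 (insert('f')): buffer="jpqblevffevfyfec" (len 16), cursors c1@8 c2@12, authorship .....111.222....
After op 5 (add_cursor(10)): buffer="jpqblevffevfyfec" (len 16), cursors c1@8 c3@10 c2@12, authorship .....111.222....

Answer: 8 12 10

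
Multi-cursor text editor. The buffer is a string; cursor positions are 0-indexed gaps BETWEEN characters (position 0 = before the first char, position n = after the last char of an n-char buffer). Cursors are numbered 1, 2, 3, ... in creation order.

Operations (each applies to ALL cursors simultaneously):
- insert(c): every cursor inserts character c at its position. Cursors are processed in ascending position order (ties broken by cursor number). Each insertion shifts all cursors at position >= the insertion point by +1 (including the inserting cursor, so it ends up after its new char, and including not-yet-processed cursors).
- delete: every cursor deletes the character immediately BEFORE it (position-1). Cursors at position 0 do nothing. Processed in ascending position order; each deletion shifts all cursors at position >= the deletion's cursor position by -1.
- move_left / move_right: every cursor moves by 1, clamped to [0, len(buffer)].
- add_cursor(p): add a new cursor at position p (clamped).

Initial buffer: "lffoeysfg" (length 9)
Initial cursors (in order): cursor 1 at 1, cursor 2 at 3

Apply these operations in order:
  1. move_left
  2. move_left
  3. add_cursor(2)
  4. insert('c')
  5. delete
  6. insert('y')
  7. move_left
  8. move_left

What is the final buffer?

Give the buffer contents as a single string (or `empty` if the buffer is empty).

After op 1 (move_left): buffer="lffoeysfg" (len 9), cursors c1@0 c2@2, authorship .........
After op 2 (move_left): buffer="lffoeysfg" (len 9), cursors c1@0 c2@1, authorship .........
After op 3 (add_cursor(2)): buffer="lffoeysfg" (len 9), cursors c1@0 c2@1 c3@2, authorship .........
After op 4 (insert('c')): buffer="clcfcfoeysfg" (len 12), cursors c1@1 c2@3 c3@5, authorship 1.2.3.......
After op 5 (delete): buffer="lffoeysfg" (len 9), cursors c1@0 c2@1 c3@2, authorship .........
After op 6 (insert('y')): buffer="ylyfyfoeysfg" (len 12), cursors c1@1 c2@3 c3@5, authorship 1.2.3.......
After op 7 (move_left): buffer="ylyfyfoeysfg" (len 12), cursors c1@0 c2@2 c3@4, authorship 1.2.3.......
After op 8 (move_left): buffer="ylyfyfoeysfg" (len 12), cursors c1@0 c2@1 c3@3, authorship 1.2.3.......

Answer: ylyfyfoeysfg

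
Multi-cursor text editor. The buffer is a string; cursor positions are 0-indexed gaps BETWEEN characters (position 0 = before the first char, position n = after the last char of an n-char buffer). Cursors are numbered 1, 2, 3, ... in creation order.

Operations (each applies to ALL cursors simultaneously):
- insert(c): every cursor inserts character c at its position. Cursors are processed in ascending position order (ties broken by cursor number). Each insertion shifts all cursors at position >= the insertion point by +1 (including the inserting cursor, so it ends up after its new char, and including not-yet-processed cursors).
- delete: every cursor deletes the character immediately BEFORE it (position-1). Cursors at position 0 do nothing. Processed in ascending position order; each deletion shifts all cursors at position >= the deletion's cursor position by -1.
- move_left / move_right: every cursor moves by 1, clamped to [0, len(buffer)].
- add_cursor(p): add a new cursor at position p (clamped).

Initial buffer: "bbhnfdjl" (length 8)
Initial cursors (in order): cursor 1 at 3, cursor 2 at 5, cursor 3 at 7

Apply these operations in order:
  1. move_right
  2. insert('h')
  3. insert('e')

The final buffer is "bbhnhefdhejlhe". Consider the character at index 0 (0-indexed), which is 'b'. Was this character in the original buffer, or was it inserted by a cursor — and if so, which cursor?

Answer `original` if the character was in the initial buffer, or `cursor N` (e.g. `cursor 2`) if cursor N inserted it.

Answer: original

Derivation:
After op 1 (move_right): buffer="bbhnfdjl" (len 8), cursors c1@4 c2@6 c3@8, authorship ........
After op 2 (insert('h')): buffer="bbhnhfdhjlh" (len 11), cursors c1@5 c2@8 c3@11, authorship ....1..2..3
After op 3 (insert('e')): buffer="bbhnhefdhejlhe" (len 14), cursors c1@6 c2@10 c3@14, authorship ....11..22..33
Authorship (.=original, N=cursor N): . . . . 1 1 . . 2 2 . . 3 3
Index 0: author = original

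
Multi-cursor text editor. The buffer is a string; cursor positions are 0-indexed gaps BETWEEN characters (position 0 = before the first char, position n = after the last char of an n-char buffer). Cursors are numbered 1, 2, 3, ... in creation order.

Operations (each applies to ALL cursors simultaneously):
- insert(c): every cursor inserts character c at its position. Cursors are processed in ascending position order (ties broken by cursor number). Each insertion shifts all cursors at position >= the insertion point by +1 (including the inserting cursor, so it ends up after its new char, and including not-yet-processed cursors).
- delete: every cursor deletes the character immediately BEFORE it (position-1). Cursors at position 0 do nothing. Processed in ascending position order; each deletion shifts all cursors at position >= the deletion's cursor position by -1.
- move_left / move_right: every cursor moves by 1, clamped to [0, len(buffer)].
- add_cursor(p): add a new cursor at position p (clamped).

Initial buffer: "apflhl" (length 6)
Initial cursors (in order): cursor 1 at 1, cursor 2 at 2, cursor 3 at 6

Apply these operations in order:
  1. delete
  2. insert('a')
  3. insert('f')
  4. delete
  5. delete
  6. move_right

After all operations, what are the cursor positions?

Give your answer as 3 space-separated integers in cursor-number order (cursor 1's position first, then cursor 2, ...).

Answer: 1 1 3

Derivation:
After op 1 (delete): buffer="flh" (len 3), cursors c1@0 c2@0 c3@3, authorship ...
After op 2 (insert('a')): buffer="aaflha" (len 6), cursors c1@2 c2@2 c3@6, authorship 12...3
After op 3 (insert('f')): buffer="aaffflhaf" (len 9), cursors c1@4 c2@4 c3@9, authorship 1212...33
After op 4 (delete): buffer="aaflha" (len 6), cursors c1@2 c2@2 c3@6, authorship 12...3
After op 5 (delete): buffer="flh" (len 3), cursors c1@0 c2@0 c3@3, authorship ...
After op 6 (move_right): buffer="flh" (len 3), cursors c1@1 c2@1 c3@3, authorship ...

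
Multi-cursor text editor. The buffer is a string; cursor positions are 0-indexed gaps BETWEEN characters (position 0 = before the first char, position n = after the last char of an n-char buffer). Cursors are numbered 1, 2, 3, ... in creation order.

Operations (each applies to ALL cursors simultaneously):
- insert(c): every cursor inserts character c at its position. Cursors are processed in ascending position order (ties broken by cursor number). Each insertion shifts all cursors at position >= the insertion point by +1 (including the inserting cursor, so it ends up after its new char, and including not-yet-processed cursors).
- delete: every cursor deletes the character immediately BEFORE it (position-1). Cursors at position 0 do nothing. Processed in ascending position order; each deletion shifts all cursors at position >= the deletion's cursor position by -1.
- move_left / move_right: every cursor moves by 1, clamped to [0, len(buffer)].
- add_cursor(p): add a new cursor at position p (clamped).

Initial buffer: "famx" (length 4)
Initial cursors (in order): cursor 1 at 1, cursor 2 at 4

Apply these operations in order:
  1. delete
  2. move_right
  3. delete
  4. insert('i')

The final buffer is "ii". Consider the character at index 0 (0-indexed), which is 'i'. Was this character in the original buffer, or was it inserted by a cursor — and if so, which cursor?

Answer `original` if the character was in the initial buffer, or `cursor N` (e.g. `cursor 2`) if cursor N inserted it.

After op 1 (delete): buffer="am" (len 2), cursors c1@0 c2@2, authorship ..
After op 2 (move_right): buffer="am" (len 2), cursors c1@1 c2@2, authorship ..
After op 3 (delete): buffer="" (len 0), cursors c1@0 c2@0, authorship 
After op 4 (insert('i')): buffer="ii" (len 2), cursors c1@2 c2@2, authorship 12
Authorship (.=original, N=cursor N): 1 2
Index 0: author = 1

Answer: cursor 1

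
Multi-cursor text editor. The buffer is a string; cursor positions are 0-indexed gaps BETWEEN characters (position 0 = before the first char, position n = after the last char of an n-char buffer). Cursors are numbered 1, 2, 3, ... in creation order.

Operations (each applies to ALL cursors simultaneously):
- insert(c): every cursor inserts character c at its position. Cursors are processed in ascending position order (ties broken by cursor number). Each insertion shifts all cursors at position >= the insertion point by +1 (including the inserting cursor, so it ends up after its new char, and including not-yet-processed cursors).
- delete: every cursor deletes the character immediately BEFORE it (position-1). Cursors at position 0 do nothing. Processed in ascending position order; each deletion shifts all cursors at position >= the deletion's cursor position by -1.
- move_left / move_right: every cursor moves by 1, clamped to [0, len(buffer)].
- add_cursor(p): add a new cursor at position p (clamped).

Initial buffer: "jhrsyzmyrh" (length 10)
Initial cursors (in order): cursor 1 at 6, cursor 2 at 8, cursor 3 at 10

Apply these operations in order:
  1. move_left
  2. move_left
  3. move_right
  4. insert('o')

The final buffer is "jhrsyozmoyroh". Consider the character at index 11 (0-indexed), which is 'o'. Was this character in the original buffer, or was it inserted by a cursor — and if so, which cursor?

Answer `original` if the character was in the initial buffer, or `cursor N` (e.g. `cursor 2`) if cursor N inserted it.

After op 1 (move_left): buffer="jhrsyzmyrh" (len 10), cursors c1@5 c2@7 c3@9, authorship ..........
After op 2 (move_left): buffer="jhrsyzmyrh" (len 10), cursors c1@4 c2@6 c3@8, authorship ..........
After op 3 (move_right): buffer="jhrsyzmyrh" (len 10), cursors c1@5 c2@7 c3@9, authorship ..........
After op 4 (insert('o')): buffer="jhrsyozmoyroh" (len 13), cursors c1@6 c2@9 c3@12, authorship .....1..2..3.
Authorship (.=original, N=cursor N): . . . . . 1 . . 2 . . 3 .
Index 11: author = 3

Answer: cursor 3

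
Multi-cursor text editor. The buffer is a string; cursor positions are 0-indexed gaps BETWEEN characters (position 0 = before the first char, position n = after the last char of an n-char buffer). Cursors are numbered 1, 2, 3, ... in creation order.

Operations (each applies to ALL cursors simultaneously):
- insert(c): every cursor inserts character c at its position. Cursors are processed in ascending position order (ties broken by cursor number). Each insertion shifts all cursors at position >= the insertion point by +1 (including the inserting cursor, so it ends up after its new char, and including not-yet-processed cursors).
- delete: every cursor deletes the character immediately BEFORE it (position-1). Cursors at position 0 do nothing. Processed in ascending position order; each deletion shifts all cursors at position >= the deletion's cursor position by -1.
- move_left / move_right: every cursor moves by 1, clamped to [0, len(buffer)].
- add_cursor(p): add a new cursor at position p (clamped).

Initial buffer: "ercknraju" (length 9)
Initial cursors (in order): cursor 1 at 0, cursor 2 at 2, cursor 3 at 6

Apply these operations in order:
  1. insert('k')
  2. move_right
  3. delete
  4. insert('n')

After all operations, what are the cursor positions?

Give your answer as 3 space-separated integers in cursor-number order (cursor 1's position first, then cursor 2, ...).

After op 1 (insert('k')): buffer="kerkcknrkaju" (len 12), cursors c1@1 c2@4 c3@9, authorship 1..2....3...
After op 2 (move_right): buffer="kerkcknrkaju" (len 12), cursors c1@2 c2@5 c3@10, authorship 1..2....3...
After op 3 (delete): buffer="krkknrkju" (len 9), cursors c1@1 c2@3 c3@7, authorship 1.2...3..
After op 4 (insert('n')): buffer="knrknknrknju" (len 12), cursors c1@2 c2@5 c3@10, authorship 11.22...33..

Answer: 2 5 10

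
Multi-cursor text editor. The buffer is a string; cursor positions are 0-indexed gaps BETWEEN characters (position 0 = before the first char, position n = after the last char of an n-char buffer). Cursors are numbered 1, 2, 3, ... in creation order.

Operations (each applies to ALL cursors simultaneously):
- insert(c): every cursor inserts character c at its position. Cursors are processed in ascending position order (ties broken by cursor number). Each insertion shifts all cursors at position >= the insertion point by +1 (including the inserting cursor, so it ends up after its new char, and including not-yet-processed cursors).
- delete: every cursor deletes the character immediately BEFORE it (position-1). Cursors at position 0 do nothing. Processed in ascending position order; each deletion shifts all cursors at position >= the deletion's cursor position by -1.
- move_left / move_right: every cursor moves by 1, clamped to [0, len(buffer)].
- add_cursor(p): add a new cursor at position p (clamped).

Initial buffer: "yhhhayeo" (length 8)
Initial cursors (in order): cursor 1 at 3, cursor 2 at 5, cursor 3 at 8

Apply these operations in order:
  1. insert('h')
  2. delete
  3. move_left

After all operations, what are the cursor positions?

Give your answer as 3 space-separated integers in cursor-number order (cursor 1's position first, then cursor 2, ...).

After op 1 (insert('h')): buffer="yhhhhahyeoh" (len 11), cursors c1@4 c2@7 c3@11, authorship ...1..2...3
After op 2 (delete): buffer="yhhhayeo" (len 8), cursors c1@3 c2@5 c3@8, authorship ........
After op 3 (move_left): buffer="yhhhayeo" (len 8), cursors c1@2 c2@4 c3@7, authorship ........

Answer: 2 4 7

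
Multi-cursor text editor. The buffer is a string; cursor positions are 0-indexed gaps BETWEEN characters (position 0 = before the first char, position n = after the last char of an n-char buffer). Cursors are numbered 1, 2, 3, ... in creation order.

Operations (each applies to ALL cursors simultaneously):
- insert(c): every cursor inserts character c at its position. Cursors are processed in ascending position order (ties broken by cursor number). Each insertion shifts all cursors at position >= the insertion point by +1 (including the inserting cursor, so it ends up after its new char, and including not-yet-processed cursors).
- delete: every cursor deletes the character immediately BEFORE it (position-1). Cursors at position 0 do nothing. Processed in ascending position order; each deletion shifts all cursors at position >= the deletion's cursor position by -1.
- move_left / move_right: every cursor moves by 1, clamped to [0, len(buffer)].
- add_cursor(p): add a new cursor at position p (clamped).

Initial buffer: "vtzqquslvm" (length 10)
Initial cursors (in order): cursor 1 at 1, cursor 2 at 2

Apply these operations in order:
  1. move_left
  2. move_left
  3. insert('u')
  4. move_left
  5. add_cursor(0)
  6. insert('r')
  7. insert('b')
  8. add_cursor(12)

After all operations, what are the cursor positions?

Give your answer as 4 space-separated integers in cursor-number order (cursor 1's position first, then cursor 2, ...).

Answer: 7 7 2 12

Derivation:
After op 1 (move_left): buffer="vtzqquslvm" (len 10), cursors c1@0 c2@1, authorship ..........
After op 2 (move_left): buffer="vtzqquslvm" (len 10), cursors c1@0 c2@0, authorship ..........
After op 3 (insert('u')): buffer="uuvtzqquslvm" (len 12), cursors c1@2 c2@2, authorship 12..........
After op 4 (move_left): buffer="uuvtzqquslvm" (len 12), cursors c1@1 c2@1, authorship 12..........
After op 5 (add_cursor(0)): buffer="uuvtzqquslvm" (len 12), cursors c3@0 c1@1 c2@1, authorship 12..........
After op 6 (insert('r')): buffer="rurruvtzqquslvm" (len 15), cursors c3@1 c1@4 c2@4, authorship 31122..........
After op 7 (insert('b')): buffer="rburrbbuvtzqquslvm" (len 18), cursors c3@2 c1@7 c2@7, authorship 33112122..........
After op 8 (add_cursor(12)): buffer="rburrbbuvtzqquslvm" (len 18), cursors c3@2 c1@7 c2@7 c4@12, authorship 33112122..........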